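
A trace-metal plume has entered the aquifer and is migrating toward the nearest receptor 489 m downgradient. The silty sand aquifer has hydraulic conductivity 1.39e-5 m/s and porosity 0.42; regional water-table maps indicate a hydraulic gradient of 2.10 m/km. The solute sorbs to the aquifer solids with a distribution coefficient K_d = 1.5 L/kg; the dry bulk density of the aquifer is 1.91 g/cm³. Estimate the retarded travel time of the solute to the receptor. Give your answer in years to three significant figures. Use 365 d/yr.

1750 years

K = 1.39e-5 m/s × 86400 s/d = 1.201 m/d
Darcy flux q = K·i = 1.201 × 0.0021 = 0.002522 m/d
v_s = q/n_e = 0.002522/0.42 = 0.006005 m/d
Retardation R = 1 + ρ_b·K_d/n = 1 + 1.91×1.5/0.42 = 7.821
Contaminant velocity v_c = v/R = 0.006005/7.821 = 7.677e-4 m/d
t = L/v_c = 489/7.677e-4 = 636900 d
   = 636900/365 = 1750 yr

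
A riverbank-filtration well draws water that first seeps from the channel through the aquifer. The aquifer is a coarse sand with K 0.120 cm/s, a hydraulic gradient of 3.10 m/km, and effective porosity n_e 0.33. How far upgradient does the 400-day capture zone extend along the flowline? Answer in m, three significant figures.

K = 0.120 cm/s × 864 = 103.7 m/d
Specific discharge q = 103.7 × 0.0031 = 0.3214 m/d
v_s = q/n_e = 0.3214/0.33 = 0.9740 m/d
L = v × T = 0.9740 × 400 = 389.6 m

390 m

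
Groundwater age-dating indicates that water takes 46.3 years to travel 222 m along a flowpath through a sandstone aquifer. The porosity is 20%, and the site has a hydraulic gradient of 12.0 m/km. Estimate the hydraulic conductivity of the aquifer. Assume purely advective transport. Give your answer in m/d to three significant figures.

t = 46.3 years = 16900 d
v = L / t = 222 / 16900 = 0.01314 m/d
K = v · n / i = 0.01314 × 0.20 / 0.012 = 0.219 m/d

0.219 m/d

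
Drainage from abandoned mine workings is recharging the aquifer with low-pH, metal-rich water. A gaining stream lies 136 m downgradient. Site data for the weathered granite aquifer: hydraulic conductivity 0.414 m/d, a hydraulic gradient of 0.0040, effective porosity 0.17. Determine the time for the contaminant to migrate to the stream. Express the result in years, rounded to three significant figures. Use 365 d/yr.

q = Ki = 0.414 × 0.0040 = 0.001656 m/d
Seepage velocity v = q / n = 0.001656 / 0.17 = 0.009741 m/d
t = L / v = 136 / 0.009741 = 13960 d
   = 13960 / 365 = 38.3 yr

38.3 years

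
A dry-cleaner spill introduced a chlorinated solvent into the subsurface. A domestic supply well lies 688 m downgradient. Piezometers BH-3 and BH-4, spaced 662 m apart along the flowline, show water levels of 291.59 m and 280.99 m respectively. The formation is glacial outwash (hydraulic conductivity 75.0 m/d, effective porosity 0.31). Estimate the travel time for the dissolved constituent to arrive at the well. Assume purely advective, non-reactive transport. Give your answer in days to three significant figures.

178 days

Hydraulic gradient i = (291.59 − 280.99) / 662 = 10.60 / 662 = 0.01601
Darcy flux q = K·i = 75.0 × 0.01601 = 1.201 m/d
v = Ki/n = 75.0·0.01601/0.31 = 3.874 m/d
t = L / v = 688 / 3.874 = 177.6 d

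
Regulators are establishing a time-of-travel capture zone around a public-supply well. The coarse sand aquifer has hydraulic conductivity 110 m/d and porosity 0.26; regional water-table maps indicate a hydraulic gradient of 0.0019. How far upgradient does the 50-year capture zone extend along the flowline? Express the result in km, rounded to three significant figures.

14.7 km

q = Ki = 110 × 0.0019 = 0.2090 m/d
Seepage velocity v = q / n = 0.2090 / 0.26 = 0.8038 m/d
T = 50 yr × 365 = 18250 d
L = v × T = 0.8038 × 18250 = 14670 m
   = 14.7 km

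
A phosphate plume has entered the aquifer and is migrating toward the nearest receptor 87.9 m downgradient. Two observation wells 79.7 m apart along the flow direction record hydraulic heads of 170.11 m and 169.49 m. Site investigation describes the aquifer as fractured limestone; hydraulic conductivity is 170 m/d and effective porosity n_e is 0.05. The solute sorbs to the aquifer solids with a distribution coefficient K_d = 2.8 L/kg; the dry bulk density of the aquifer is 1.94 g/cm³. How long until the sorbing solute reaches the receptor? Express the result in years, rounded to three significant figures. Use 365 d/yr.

Hydraulic gradient i = (170.11 − 169.49) / 79.7 = 0.62 / 79.7 = 0.007779
Darcy flux q = K·i = 170 × 0.007779 = 1.322 m/d
Seepage velocity v = q / n = 1.322 / 0.05 = 26.45 m/d
Retardation R = 1 + ρ_b·K_d/n = 1 + 1.94×2.8/0.05 = 109.6
Contaminant velocity v_c = v/R = 26.45/109.6 = 0.2412 m/d
t = L/v_c = 87.9/0.2412 = 364.4 d
   = 364.4/365 = 0.998 yr

0.998 years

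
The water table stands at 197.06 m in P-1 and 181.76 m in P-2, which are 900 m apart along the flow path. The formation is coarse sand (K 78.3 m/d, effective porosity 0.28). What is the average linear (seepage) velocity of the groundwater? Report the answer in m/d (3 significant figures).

4.75 m/d

Hydraulic gradient i = (197.06 − 181.76) / 900 = 15.30 / 900 = 0.01700
Darcy flux q = K·i = 78.3 × 0.01700 = 1.331 m/d
v_s = q/n_e = 1.331/0.28 = 4.754 m/d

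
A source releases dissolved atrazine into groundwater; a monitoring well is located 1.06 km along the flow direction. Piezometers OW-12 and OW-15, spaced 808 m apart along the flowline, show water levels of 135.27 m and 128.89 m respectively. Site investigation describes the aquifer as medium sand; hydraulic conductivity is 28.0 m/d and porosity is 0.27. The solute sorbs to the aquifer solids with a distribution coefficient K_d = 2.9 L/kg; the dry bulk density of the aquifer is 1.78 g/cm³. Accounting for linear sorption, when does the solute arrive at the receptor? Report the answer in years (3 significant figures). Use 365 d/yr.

71.4 years

Hydraulic gradient i = (135.27 − 128.89) / 808 = 6.38 / 808 = 0.007896
Specific discharge q = 28.0 × 0.007896 = 0.2211 m/d
v_s = q/n_e = 0.2211/0.27 = 0.8188 m/d
Retardation R = 1 + ρ_b·K_d/n = 1 + 1.78×2.9/0.27 = 20.12
Contaminant velocity v_c = v/R = 0.8188/20.12 = 0.04070 m/d
L = 1.06 km = 1060 m
t = L/v_c = 1060/0.04070 = 26040 d
   = 26040/365 = 71.4 yr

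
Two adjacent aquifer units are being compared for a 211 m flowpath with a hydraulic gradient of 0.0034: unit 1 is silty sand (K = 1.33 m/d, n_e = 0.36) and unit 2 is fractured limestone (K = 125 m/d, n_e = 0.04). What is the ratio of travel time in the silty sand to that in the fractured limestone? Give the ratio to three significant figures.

846

Unit 1 (silty sand): v = 1.33×0.0034/0.36 = 0.01256 m/d, t = 211/0.01256 = 16800 d
Unit 2 (fractured limestone): v = 125×0.0034/0.04 = 10.63 m/d, t = 211/10.63 = 19.86 d
t(silty sand) / t(fractured limestone) = 16800/19.86 = 846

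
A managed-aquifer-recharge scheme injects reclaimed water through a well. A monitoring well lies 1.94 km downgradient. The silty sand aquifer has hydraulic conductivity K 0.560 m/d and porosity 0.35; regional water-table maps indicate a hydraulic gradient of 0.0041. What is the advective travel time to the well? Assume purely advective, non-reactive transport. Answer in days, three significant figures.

296000 days

q = Ki = 0.560 × 0.0041 = 0.002296 m/d
v_s = q/n_e = 0.002296/0.35 = 0.006560 m/d
L = 1.94 km = 1940 m
t = L / v = 1940 / 0.006560 = 295700 d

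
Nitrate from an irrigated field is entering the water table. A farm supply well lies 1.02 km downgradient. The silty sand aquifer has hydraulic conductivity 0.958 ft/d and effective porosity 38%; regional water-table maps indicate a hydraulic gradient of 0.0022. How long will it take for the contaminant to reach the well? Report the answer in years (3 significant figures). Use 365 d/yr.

K = 0.958 ft/d × 0.3048 = 0.2920 m/d
q = Ki = 0.2920 × 0.0022 = 6.424e-4 m/d
v_s = q/n_e = 6.424e-4/0.38 = 0.001691 m/d
L = 1.02 km = 1020 m
t = L / v = 1020 / 0.001691 = 603400 d
   = 603400 / 365 = 1650 yr

1650 years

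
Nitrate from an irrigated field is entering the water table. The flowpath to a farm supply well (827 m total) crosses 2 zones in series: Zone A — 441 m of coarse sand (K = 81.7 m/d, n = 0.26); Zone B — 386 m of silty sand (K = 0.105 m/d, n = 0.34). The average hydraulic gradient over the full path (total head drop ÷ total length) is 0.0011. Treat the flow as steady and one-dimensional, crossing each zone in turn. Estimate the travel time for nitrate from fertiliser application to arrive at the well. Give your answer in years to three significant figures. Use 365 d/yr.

2730 years

For zones in series the flux q is common to all zones; the equivalent conductivity is the harmonic (thickness-weighted) mean, K_eq = L_total / Σ(L_j/K_j).
Σ(L/K) = 441/81.7 + 386/0.105 = 5.398 + 3676 = 3682 d
K_eq = L_total / Σ(L/K) = 827 / 3682 = 0.2246 m/d
q = K_eq · i = 0.2246 × 0.0011 = 2.471e-4 m/d (same in every zone)
Zone A: v = q/n = 2.471e-4/0.26 = 9.504e-4 m/d → t_A = 441/9.504e-4 = 464000 d
Zone B: v = q/n = 2.471e-4/0.34 = 7.267e-4 m/d → t_B = 386/7.267e-4 = 531100 d
Total t = 464000 + 531100 = 995200 d
   = 995200 / 365 = 2730 yr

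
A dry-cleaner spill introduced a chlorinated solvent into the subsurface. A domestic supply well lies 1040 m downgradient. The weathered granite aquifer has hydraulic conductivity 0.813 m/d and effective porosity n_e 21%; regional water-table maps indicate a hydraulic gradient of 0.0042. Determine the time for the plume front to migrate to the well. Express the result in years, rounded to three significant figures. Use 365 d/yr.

175 years

Specific discharge q = 0.813 × 0.0042 = 0.003415 m/d
v_s = q/n_e = 0.003415/0.21 = 0.01626 m/d
t = L / v = 1040 / 0.01626 = 63960 d
   = 63960 / 365 = 175 yr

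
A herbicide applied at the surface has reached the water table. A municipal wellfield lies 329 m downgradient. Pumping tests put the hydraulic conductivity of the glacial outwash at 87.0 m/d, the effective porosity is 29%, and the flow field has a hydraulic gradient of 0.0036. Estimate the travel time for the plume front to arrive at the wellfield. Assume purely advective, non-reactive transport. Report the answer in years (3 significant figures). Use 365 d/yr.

0.835 years

Darcy flux q = K·i = 87.0 × 0.0036 = 0.3132 m/d
Average linear velocity = 0.3132 / 0.29 = 1.080 m/d
t = L / v = 329 / 1.080 = 304.6 d
   = 304.6 / 365 = 0.835 yr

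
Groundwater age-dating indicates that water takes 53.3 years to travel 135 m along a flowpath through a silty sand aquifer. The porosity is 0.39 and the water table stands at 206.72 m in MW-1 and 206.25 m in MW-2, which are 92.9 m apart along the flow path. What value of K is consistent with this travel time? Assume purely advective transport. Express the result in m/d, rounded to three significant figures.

Hydraulic gradient i = (206.72 − 206.25) / 92.9 = 0.47 / 92.9 = 0.005059
t = 53.3 years = 19450 d
v = L / t = 135 / 19450 = 0.006939 m/d
K = v · n / i = 0.006939 × 0.39 / 0.005059 = 0.535 m/d

0.535 m/d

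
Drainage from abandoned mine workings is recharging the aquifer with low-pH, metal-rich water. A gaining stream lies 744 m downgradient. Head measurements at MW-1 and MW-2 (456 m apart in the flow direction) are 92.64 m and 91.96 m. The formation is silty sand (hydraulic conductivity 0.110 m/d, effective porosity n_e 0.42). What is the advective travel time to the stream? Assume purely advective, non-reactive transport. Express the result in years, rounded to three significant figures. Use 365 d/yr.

5220 years

Hydraulic gradient i = (92.64 − 91.96) / 456 = 0.68 / 456 = 0.001491
Darcy flux q = K·i = 0.110 × 0.001491 = 1.640e-4 m/d
v = Ki/n = 0.110·0.001491/0.42 = 3.906e-4 m/d
t = L / v = 744 / 3.906e-4 = 1.905e6 d
   = 1.905e6 / 365 = 5220 yr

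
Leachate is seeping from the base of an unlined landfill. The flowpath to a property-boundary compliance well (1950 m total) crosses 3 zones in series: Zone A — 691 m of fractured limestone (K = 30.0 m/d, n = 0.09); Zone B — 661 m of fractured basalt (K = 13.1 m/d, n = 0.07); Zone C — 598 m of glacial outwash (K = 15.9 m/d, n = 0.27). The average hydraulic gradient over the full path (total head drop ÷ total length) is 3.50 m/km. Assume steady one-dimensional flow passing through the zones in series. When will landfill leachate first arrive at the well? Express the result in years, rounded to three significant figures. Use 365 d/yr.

For zones in series the flux q is common to all zones; the equivalent conductivity is the harmonic (thickness-weighted) mean, K_eq = L_total / Σ(L_j/K_j).
Σ(L/K) = 691/30.0 + 661/13.1 + 598/15.9 = 23.03 + 50.46 + 37.61 = 111.1 d
K_eq = L_total / Σ(L/K) = 1950 / 111.1 = 17.55 m/d
q = K_eq · i = 17.55 × 0.0035 = 0.06143 m/d (same in every zone)
Zone A: v = q/n = 0.06143/0.09 = 0.6826 m/d → t_A = 691/0.6826 = 1012 d
Zone B: v = q/n = 0.06143/0.07 = 0.8776 m/d → t_B = 661/0.8776 = 753.2 d
Zone C: v = q/n = 0.06143/0.27 = 0.2275 m/d → t_C = 598/0.2275 = 2628 d
Total t = 1012 + 753.2 + 2628 = 4394 d
   = 4394 / 365 = 12.0 yr

12.0 years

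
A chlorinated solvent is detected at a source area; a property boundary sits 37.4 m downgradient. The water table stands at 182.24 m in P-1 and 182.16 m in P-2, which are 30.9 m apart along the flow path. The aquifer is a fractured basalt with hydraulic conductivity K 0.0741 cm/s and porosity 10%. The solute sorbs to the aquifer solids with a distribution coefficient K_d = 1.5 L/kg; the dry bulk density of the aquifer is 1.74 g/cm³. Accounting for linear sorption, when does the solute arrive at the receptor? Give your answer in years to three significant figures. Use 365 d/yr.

Hydraulic gradient i = (182.24 − 182.16) / 30.9 = 0.08 / 30.9 = 0.002589
K = 0.0741 cm/s × 864 = 64.02 m/d
Darcy flux q = K·i = 64.02 × 0.002589 = 0.1658 m/d
v_s = q/n_e = 0.1658/0.10 = 1.658 m/d
Retardation R = 1 + ρ_b·K_d/n = 1 + 1.74×1.5/0.10 = 27.10
Contaminant velocity v_c = v/R = 1.658/27.10 = 0.06116 m/d
t = L/v_c = 37.4/0.06116 = 611.5 d
   = 611.5/365 = 1.68 yr

1.68 years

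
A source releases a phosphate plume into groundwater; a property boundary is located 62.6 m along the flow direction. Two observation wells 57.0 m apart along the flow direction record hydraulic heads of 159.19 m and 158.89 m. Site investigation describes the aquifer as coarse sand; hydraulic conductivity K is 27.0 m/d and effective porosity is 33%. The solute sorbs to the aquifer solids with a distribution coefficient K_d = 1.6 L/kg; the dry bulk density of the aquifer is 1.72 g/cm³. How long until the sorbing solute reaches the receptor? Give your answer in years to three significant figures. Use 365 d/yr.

Hydraulic gradient i = (159.19 − 158.89) / 57.0 = 0.30 / 57.0 = 0.005263
q = Ki = 27.0 × 0.005263 = 0.1421 m/d
Average linear velocity = 0.1421 / 0.33 = 0.4306 m/d
Retardation R = 1 + ρ_b·K_d/n = 1 + 1.72×1.6/0.33 = 9.339
Contaminant velocity v_c = v/R = 0.4306/9.339 = 0.04611 m/d
t = L/v_c = 62.6/0.04611 = 1358 d
   = 1358/365 = 3.72 yr

3.72 years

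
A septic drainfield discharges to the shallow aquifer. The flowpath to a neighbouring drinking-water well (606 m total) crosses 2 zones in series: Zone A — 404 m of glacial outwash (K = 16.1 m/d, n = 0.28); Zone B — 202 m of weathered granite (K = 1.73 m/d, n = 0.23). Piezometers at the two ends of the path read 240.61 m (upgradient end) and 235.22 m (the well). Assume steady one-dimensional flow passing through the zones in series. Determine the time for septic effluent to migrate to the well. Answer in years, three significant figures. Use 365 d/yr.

Total head drop ΔH = 240.61 − 235.22 = 5.39 m
Continuity: the same q passes through each zone, so ΔH = q·Σ(L_j/K_j) — the zones act as resistances in series.
Σ(L/K) = 404/16.1 + 202/1.73 = 25.09 + 116.8 = 141.9 d
q = ΔH / Σ(L/K) = 5.39 / 141.9 = 0.03800 m/d (same in every zone)
Zone A: v = q/n = 0.03800/0.28 = 0.1357 m/d → t_A = 404/0.1357 = 2977 d
Zone B: v = q/n = 0.03800/0.23 = 0.1652 m/d → t_B = 202/0.1652 = 1223 d
Total t = 2977 + 1223 = 4200 d
   = 4200 / 365 = 11.5 yr

11.5 years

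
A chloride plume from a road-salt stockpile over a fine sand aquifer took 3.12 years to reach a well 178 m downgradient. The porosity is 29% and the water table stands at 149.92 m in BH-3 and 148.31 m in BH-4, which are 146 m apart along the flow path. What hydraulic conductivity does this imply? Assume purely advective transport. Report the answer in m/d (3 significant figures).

4.11 m/d

Hydraulic gradient i = (149.92 − 148.31) / 146 = 1.61 / 146 = 0.01103
t = 3.12 years = 1139 d
v = L / t = 178 / 1139 = 0.1563 m/d
K = v · n / i = 0.1563 × 0.29 / 0.01103 = 4.11 m/d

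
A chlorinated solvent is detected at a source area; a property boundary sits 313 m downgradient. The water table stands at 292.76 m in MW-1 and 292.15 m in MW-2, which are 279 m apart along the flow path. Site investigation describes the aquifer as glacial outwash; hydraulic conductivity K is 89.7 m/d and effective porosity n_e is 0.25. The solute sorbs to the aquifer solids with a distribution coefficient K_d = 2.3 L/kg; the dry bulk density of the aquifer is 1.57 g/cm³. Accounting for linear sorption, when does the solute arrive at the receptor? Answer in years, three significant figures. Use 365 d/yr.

Hydraulic gradient i = (292.76 − 292.15) / 279 = 0.61 / 279 = 0.002186
Darcy flux q = K·i = 89.7 × 0.002186 = 0.1961 m/d
v = Ki/n = 89.7·0.002186/0.25 = 0.7845 m/d
Retardation R = 1 + ρ_b·K_d/n = 1 + 1.57×2.3/0.25 = 15.44
Contaminant velocity v_c = v/R = 0.7845/15.44 = 0.05079 m/d
t = L/v_c = 313/0.05079 = 6162 d
   = 6162/365 = 16.9 yr

16.9 years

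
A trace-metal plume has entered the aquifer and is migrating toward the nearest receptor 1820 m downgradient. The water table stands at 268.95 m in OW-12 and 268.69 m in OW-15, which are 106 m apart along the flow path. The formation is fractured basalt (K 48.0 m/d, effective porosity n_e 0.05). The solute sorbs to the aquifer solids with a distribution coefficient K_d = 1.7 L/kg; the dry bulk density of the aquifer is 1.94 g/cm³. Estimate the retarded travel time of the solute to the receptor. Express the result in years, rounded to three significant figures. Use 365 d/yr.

142 years

Hydraulic gradient i = (268.95 − 268.69) / 106 = 0.26 / 106 = 0.002453
Darcy flux q = K·i = 48.0 × 0.002453 = 0.1177 m/d
Seepage velocity v = q / n = 0.1177 / 0.05 = 2.355 m/d
Retardation R = 1 + ρ_b·K_d/n = 1 + 1.94×1.7/0.05 = 66.96
Contaminant velocity v_c = v/R = 2.355/66.96 = 0.03517 m/d
t = L/v_c = 1820/0.03517 = 51750 d
   = 51750/365 = 142 yr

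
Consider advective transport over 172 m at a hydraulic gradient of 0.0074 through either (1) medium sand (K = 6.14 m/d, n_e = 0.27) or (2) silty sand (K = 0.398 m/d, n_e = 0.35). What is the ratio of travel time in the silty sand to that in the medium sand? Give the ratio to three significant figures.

Unit 1 (medium sand): v = 6.14×0.0074/0.27 = 0.1683 m/d, t = 172/0.1683 = 1022 d
Unit 2 (silty sand): v = 0.398×0.0074/0.35 = 0.008415 m/d, t = 172/0.008415 = 20440 d
t(silty sand) / t(medium sand) = 20440/1022 = 20.0

20.0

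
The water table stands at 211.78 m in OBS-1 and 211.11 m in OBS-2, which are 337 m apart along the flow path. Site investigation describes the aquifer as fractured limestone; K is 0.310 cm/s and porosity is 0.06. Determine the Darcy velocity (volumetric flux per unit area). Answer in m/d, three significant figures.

0.533 m/d

Hydraulic gradient i = (211.78 − 211.11) / 337 = 0.67 / 337 = 0.001988
K = 0.310 cm/s × 864 = 267.8 m/d
q = Ki = 267.8 × 0.001988 = 0.5325 m/d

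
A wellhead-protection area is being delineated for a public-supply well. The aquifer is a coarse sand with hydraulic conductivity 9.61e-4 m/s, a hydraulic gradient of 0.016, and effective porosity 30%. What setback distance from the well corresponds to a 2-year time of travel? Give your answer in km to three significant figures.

3.23 km

K = 9.61e-4 m/s × 86400 s/d = 83.03 m/d
q = Ki = 83.03 × 0.016 = 1.328 m/d
Average linear velocity = 1.328 / 0.30 = 4.428 m/d
T = 2 yr × 365 = 730 d
L = v × T = 4.428 × 730 = 3233 m
   = 3.23 km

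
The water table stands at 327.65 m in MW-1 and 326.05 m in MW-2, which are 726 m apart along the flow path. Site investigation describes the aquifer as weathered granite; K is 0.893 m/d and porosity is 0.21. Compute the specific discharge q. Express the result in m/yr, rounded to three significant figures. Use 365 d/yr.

0.718 m/yr

Hydraulic gradient i = (327.65 − 326.05) / 726 = 1.60 / 726 = 0.002204
Specific discharge q = 0.893 × 0.002204 = 0.001968 m/d
   = 0.001968 × 365 = 0.718 m/yr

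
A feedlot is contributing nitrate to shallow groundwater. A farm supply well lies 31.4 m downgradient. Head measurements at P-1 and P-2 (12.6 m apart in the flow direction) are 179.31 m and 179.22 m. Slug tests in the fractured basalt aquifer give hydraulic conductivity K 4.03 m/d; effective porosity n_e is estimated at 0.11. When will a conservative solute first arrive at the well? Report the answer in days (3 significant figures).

Hydraulic gradient i = (179.31 − 179.22) / 12.6 = 0.09 / 12.6 = 0.007143
q = Ki = 4.03 × 0.007143 = 0.02879 m/d
v_s = q/n_e = 0.02879/0.11 = 0.2617 m/d
t = L / v = 31.4 / 0.2617 = 120.0 d

120 days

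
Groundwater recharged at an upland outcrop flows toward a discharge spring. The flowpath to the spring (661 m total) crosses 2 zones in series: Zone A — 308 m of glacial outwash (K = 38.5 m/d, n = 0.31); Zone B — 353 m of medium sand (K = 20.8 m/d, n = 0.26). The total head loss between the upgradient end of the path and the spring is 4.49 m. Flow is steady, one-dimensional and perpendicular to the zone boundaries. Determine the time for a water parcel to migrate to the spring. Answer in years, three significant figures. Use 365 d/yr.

Continuity: the same q passes through each zone, so ΔH = q·Σ(L_j/K_j) — the zones act as resistances in series.
Σ(L/K) = 308/38.5 + 353/20.8 = 8.000 + 16.97 = 24.97 d
q = ΔH / Σ(L/K) = 4.49 / 24.97 = 0.1798 m/d (same in every zone)
Zone A: v = q/n = 0.1798/0.31 = 0.5800 m/d → t_A = 308/0.5800 = 531.0 d
Zone B: v = q/n = 0.1798/0.26 = 0.6916 m/d → t_B = 353/0.6916 = 510.4 d
Total t = 531.0 + 510.4 = 1041 d
   = 1041 / 365 = 2.85 yr

2.85 years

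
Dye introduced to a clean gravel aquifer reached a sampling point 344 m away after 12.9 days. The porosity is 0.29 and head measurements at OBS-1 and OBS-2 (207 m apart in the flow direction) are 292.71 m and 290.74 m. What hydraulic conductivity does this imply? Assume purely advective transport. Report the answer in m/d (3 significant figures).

Hydraulic gradient i = (292.71 − 290.74) / 207 = 1.97 / 207 = 0.009517
v = L / t = 344 / 12.9 = 26.67 m/d
K = v · n / i = 26.67 × 0.29 / 0.009517 = 813 m/d

813 m/d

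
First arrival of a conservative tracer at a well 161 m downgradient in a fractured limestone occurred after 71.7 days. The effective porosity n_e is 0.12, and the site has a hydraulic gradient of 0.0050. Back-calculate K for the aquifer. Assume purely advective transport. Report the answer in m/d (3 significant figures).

v = L / t = 161 / 71.7 = 2.245 m/d
K = v · n / i = 2.245 × 0.12 / 0.0050 = 53.9 m/d

53.9 m/d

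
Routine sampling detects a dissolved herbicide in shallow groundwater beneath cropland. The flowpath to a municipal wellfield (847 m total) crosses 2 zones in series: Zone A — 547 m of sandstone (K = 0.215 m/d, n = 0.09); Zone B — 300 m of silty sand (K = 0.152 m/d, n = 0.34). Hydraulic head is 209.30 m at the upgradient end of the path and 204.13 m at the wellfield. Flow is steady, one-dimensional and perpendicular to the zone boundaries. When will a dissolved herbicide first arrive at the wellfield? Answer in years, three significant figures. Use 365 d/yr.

Total head drop ΔH = 209.30 − 204.13 = 5.17 m
Steady 1-D flow in series ⇒ the Darcy flux q is identical in every zone and the zone head losses add (resistances L/K in series).
Σ(L/K) = 547/0.215 + 300/0.152 = 2544 + 1974 = 4518 d
q = ΔH / Σ(L/K) = 5.17 / 4518 = 0.001144 m/d (same in every zone)
Zone A: v = q/n = 0.001144/0.09 = 0.01271 m/d → t_A = 547/0.01271 = 43020 d
Zone B: v = q/n = 0.001144/0.34 = 0.003366 m/d → t_B = 300/0.003366 = 89130 d
Total t = 43020 + 89130 = 132200 d
   = 132200 / 365 = 362 yr

362 years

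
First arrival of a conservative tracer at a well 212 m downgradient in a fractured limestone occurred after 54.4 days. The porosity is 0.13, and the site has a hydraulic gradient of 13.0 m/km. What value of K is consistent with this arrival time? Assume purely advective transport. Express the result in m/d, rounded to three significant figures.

v = L / t = 212 / 54.4 = 3.897 m/d
K = v · n / i = 3.897 × 0.13 / 0.013 = 39.0 m/d

39.0 m/d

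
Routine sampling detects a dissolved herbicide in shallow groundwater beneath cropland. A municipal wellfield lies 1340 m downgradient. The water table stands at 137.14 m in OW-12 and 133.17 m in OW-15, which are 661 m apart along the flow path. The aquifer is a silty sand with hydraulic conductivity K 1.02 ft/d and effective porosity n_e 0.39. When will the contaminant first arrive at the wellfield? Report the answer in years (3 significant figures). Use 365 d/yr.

Hydraulic gradient i = (137.14 − 133.17) / 661 = 3.97 / 661 = 0.006006
K = 1.02 ft/d × 0.3048 = 0.3109 m/d
q = Ki = 0.3109 × 0.006006 = 0.001867 m/d
Average linear velocity = 0.001867 / 0.39 = 0.004788 m/d
t = L / v = 1340 / 0.004788 = 279900 d
   = 279900 / 365 = 767 yr

767 years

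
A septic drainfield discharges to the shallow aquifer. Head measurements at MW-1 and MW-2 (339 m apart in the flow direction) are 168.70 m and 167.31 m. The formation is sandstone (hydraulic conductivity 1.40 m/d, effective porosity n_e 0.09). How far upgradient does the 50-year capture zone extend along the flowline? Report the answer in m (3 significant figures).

Hydraulic gradient i = (168.70 − 167.31) / 339 = 1.39 / 339 = 0.004100
Specific discharge q = 1.40 × 0.004100 = 0.005740 m/d
v_s = q/n_e = 0.005740/0.09 = 0.06378 m/d
T = 50 yr × 365 = 18250 d
L = v × T = 0.06378 × 18250 = 1164 m

1160 m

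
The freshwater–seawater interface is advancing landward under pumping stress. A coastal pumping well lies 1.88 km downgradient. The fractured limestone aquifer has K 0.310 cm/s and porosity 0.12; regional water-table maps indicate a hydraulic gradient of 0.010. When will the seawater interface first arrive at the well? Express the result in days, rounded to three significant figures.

84.2 days

K = 0.310 cm/s × 864 = 267.8 m/d
Darcy flux q = K·i = 267.8 × 0.010 = 2.678 m/d
Seepage velocity v = q / n = 2.678 / 0.12 = 22.32 m/d
L = 1.88 km = 1880 m
t = L / v = 1880 / 22.32 = 84.23 d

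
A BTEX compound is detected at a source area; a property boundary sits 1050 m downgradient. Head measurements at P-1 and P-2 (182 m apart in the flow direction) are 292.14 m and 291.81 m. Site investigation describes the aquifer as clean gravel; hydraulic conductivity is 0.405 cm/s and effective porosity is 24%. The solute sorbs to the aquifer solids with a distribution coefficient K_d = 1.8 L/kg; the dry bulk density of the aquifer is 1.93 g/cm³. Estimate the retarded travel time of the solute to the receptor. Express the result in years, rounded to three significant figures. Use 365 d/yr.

Hydraulic gradient i = (292.14 − 291.81) / 182 = 0.33 / 182 = 0.001813
K = 0.405 cm/s × 864 = 349.9 m/d
Darcy flux q = K·i = 349.9 × 0.001813 = 0.6345 m/d
Average linear velocity = 0.6345 / 0.24 = 2.644 m/d
Retardation R = 1 + ρ_b·K_d/n = 1 + 1.93×1.8/0.24 = 15.48
Contaminant velocity v_c = v/R = 2.644/15.48 = 0.1708 m/d
t = L/v_c = 1050/0.1708 = 6146 d
   = 6146/365 = 16.8 yr

16.8 years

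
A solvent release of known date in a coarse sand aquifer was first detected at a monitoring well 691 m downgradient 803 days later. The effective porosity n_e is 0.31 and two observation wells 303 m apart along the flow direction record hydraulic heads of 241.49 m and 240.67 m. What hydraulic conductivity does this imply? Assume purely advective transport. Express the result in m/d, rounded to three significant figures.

98.6 m/d

Hydraulic gradient i = (241.49 − 240.67) / 303 = 0.82 / 303 = 0.002706
v = L / t = 691 / 803 = 0.8605 m/d
K = v · n / i = 0.8605 × 0.31 / 0.002706 = 98.6 m/d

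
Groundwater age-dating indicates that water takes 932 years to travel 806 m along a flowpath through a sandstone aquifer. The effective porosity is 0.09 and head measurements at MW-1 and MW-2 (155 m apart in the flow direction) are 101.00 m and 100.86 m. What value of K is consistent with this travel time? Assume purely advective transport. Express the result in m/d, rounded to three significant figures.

Hydraulic gradient i = (101.00 − 100.86) / 155 = 0.14 / 155 = 9.032e-4
t = 932 years = 340200 d
v = L / t = 806 / 340200 = 0.002369 m/d
K = v · n / i = 0.002369 × 0.09 / 9.032e-4 = 0.236 m/d

0.236 m/d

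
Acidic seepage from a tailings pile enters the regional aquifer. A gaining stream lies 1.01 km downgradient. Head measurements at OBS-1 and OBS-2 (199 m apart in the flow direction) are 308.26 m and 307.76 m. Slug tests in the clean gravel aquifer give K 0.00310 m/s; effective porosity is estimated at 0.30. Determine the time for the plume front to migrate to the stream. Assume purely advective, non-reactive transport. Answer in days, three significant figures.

Hydraulic gradient i = (308.26 − 307.76) / 199 = 0.50 / 199 = 0.002513
K = 0.00310 m/s × 86400 s/d = 267.8 m/d
q = Ki = 267.8 × 0.002513 = 0.6730 m/d
Seepage velocity v = q / n = 0.6730 / 0.30 = 2.243 m/d
L = 1.01 km = 1010 m
t = L / v = 1010 / 2.243 = 450.2 d

450 days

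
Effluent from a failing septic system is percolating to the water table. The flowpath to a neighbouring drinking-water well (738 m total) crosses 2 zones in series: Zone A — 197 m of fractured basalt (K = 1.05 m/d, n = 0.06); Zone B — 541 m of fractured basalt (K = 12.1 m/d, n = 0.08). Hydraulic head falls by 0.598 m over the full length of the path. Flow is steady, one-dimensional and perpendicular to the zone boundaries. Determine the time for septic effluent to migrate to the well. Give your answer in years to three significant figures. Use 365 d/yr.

Continuity: the same q passes through each zone, so ΔH = q·Σ(L_j/K_j) — the zones act as resistances in series.
Σ(L/K) = 197/1.05 + 541/12.1 = 187.6 + 44.71 = 232.3 d
q = ΔH / Σ(L/K) = 0.598 / 232.3 = 0.002574 m/d (same in every zone)
Zone A: v = q/n = 0.002574/0.06 = 0.04290 m/d → t_A = 197/0.04290 = 4592 d
Zone B: v = q/n = 0.002574/0.08 = 0.03217 m/d → t_B = 541/0.03217 = 16810 d
Total t = 4592 + 16810 = 21410 d
   = 21410 / 365 = 58.6 yr

58.6 years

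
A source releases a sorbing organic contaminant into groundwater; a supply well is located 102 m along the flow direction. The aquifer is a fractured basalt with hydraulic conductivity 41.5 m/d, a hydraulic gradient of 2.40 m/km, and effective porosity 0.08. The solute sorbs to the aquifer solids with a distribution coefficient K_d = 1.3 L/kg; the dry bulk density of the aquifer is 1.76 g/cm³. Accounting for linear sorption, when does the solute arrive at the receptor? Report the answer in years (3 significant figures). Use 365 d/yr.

6.64 years

Darcy flux q = K·i = 41.5 × 0.0024 = 0.09960 m/d
v_s = q/n_e = 0.09960/0.08 = 1.245 m/d
Retardation R = 1 + ρ_b·K_d/n = 1 + 1.76×1.3/0.08 = 29.60
Contaminant velocity v_c = v/R = 1.245/29.60 = 0.04206 m/d
t = L/v_c = 102/0.04206 = 2425 d
   = 2425/365 = 6.64 yr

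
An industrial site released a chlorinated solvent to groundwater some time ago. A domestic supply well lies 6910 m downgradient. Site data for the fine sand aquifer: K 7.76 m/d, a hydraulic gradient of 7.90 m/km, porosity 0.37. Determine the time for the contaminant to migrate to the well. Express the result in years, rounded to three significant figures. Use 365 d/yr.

114 years

Darcy flux q = K·i = 7.76 × 0.0079 = 0.06130 m/d
Seepage velocity v = q / n = 0.06130 / 0.37 = 0.1657 m/d
t = L / v = 6910 / 0.1657 = 41710 d
   = 41710 / 365 = 114 yr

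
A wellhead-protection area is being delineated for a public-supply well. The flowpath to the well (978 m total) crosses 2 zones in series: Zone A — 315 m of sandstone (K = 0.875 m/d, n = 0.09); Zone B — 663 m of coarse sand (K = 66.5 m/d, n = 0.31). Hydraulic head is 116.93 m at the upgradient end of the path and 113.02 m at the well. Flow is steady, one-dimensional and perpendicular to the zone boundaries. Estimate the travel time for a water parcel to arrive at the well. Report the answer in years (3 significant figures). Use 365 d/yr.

60.6 years

Total head drop ΔH = 116.93 − 113.02 = 3.91 m
Continuity: the same q passes through each zone, so ΔH = q·Σ(L_j/K_j) — the zones act as resistances in series.
Σ(L/K) = 315/0.875 + 663/66.5 = 360.0 + 9.970 = 370.0 d
q = ΔH / Σ(L/K) = 3.91 / 370.0 = 0.01057 m/d (same in every zone)
Zone A: v = q/n = 0.01057/0.09 = 0.1174 m/d → t_A = 315/0.1174 = 2683 d
Zone B: v = q/n = 0.01057/0.31 = 0.03409 m/d → t_B = 663/0.03409 = 19450 d
Total t = 2683 + 19450 = 22130 d
   = 22130 / 365 = 60.6 yr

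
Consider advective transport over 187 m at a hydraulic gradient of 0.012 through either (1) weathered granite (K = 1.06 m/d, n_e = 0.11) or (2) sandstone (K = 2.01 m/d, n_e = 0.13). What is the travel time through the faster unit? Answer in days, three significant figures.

Unit 1 (weathered granite): v = 1.06×0.012/0.11 = 0.1156 m/d, t = 187/0.1156 = 1617 d
Unit 2 (sandstone): v = 2.01×0.012/0.13 = 0.1855 m/d, t = 187/0.1855 = 1008 d
Faster unit: t = 1010 d

1010 days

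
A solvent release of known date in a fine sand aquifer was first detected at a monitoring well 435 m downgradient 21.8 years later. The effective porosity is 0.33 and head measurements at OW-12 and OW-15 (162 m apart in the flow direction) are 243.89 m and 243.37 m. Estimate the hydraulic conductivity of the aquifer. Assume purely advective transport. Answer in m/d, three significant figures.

Hydraulic gradient i = (243.89 − 243.37) / 162 = 0.52 / 162 = 0.003210
t = 21.8 years = 7957 d
v = L / t = 435 / 7957 = 0.05467 m/d
K = v · n / i = 0.05467 × 0.33 / 0.003210 = 5.62 m/d

5.62 m/d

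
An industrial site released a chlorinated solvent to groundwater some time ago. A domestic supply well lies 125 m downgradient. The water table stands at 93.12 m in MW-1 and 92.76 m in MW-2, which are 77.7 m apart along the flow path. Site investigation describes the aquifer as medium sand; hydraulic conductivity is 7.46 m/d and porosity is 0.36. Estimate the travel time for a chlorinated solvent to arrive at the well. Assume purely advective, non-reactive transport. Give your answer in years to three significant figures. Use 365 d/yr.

Hydraulic gradient i = (93.12 − 92.76) / 77.7 = 0.36 / 77.7 = 0.004633
q = Ki = 7.46 × 0.004633 = 0.03456 m/d
v = Ki/n = 7.46·0.004633/0.36 = 0.09601 m/d
t = L / v = 125 / 0.09601 = 1302 d
   = 1302 / 365 = 3.57 yr

3.57 years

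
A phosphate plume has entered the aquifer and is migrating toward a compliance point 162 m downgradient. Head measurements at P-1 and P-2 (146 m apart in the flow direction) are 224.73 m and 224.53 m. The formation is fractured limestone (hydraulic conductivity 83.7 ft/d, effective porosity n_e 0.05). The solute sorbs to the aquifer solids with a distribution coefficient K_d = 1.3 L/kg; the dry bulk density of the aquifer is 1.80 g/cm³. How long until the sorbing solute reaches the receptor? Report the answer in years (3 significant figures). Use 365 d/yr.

30.4 years

Hydraulic gradient i = (224.73 − 224.53) / 146 = 0.20 / 146 = 0.001370
K = 83.7 ft/d × 0.3048 = 25.51 m/d
Darcy flux q = K·i = 25.51 × 0.001370 = 0.03495 m/d
Seepage velocity v = q / n = 0.03495 / 0.05 = 0.6990 m/d
Retardation R = 1 + ρ_b·K_d/n = 1 + 1.80×1.3/0.05 = 47.80
Contaminant velocity v_c = v/R = 0.6990/47.80 = 0.01462 m/d
t = L/v_c = 162/0.01462 = 11080 d
   = 11080/365 = 30.4 yr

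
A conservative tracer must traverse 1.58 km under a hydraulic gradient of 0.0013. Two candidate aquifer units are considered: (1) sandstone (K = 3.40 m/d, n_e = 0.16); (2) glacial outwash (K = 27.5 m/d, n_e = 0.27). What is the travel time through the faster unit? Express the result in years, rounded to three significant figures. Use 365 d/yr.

32.7 years

Unit 1 (sandstone): v = 3.40×0.0013/0.16 = 0.02762 m/d, t = 1580/0.02762 = 57190 d
Unit 2 (glacial outwash): v = 27.5×0.0013/0.27 = 0.1324 m/d, t = 1580/0.1324 = 11930 d
Faster: 11930 d / 365 = 32.7 yr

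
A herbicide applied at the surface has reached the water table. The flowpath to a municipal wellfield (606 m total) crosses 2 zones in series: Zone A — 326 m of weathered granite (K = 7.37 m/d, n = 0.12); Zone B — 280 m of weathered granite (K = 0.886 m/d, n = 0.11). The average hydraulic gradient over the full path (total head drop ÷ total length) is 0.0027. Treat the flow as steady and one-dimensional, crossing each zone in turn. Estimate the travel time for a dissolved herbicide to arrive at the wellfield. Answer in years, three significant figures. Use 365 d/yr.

Steady 1-D flow in series ⇒ the Darcy flux q is identical in every zone and the zone head losses add (resistances L/K in series).
Σ(L/K) = 326/7.37 + 280/0.886 = 44.23 + 316.0 = 360.3 d
K_eq = L_total / Σ(L/K) = 606 / 360.3 = 1.682 m/d
q = K_eq · i = 1.682 × 0.0027 = 0.004542 m/d (same in every zone)
Zone A: v = q/n = 0.004542/0.12 = 0.03785 m/d → t_A = 326/0.03785 = 8613 d
Zone B: v = q/n = 0.004542/0.11 = 0.04129 m/d → t_B = 280/0.04129 = 6782 d
Total t = 8613 + 6782 = 15400 d
   = 15400 / 365 = 42.2 yr

42.2 years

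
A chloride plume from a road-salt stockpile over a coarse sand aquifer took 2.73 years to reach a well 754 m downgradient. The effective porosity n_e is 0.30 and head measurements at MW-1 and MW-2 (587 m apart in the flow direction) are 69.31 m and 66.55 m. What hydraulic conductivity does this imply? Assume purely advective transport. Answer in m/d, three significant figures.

48.3 m/d

Hydraulic gradient i = (69.31 − 66.55) / 587 = 2.76 / 587 = 0.004702
t = 2.73 years = 996.5 d
v = L / t = 754 / 996.5 = 0.7567 m/d
K = v · n / i = 0.7567 × 0.30 / 0.004702 = 48.3 m/d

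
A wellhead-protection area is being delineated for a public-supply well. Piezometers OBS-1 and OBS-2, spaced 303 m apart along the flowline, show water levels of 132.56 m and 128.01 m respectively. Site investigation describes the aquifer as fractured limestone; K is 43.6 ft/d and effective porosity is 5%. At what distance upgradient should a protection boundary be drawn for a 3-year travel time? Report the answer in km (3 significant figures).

Hydraulic gradient i = (132.56 − 128.01) / 303 = 4.55 / 303 = 0.01502
K = 43.6 ft/d × 0.3048 = 13.29 m/d
Darcy flux q = K·i = 13.29 × 0.01502 = 0.1996 m/d
v = Ki/n = 13.29·0.01502/0.05 = 3.991 m/d
T = 3 yr × 365 = 1095 d
L = v × T = 3.991 × 1095 = 4370 m
   = 4.37 km

4.37 km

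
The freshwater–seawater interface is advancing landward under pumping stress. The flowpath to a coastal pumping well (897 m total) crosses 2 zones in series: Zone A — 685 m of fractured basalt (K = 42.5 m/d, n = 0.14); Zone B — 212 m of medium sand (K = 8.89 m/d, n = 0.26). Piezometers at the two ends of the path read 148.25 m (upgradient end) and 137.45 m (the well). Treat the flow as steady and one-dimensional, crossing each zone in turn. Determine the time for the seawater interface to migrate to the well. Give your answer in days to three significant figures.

559 days

Total head drop ΔH = 148.25 − 137.45 = 10.80 m
Steady 1-D flow in series ⇒ the Darcy flux q is identical in every zone and the zone head losses add (resistances L/K in series).
Σ(L/K) = 685/42.5 + 212/8.89 = 16.12 + 23.85 = 39.96 d
q = ΔH / Σ(L/K) = 10.80 / 39.96 = 0.2702 m/d (same in every zone)
Zone A: v = q/n = 0.2702/0.14 = 1.930 m/d → t_A = 685/1.930 = 354.9 d
Zone B: v = q/n = 0.2702/0.26 = 1.039 m/d → t_B = 212/1.039 = 204.0 d
Total t = 354.9 + 204.0 = 558.8 d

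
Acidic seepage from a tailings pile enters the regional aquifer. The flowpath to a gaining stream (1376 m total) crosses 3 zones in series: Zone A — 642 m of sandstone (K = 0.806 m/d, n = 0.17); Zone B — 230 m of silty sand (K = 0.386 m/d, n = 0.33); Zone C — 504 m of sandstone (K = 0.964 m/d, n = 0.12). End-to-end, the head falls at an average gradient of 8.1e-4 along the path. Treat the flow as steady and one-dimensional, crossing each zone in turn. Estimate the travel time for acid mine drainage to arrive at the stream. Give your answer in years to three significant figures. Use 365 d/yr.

1160 years

For zones in series the flux q is common to all zones; the equivalent conductivity is the harmonic (thickness-weighted) mean, K_eq = L_total / Σ(L_j/K_j).
Σ(L/K) = 642/0.806 + 230/0.386 + 504/0.964 = 796.5 + 595.9 + 522.8 = 1915 d
K_eq = L_total / Σ(L/K) = 1376 / 1915 = 0.7185 m/d
q = K_eq · i = 0.7185 × 8.1e-4 = 5.820e-4 m/d (same in every zone)
Zone A: v = q/n = 5.820e-4/0.17 = 0.003423 m/d → t_A = 642/0.003423 = 187500 d
Zone B: v = q/n = 5.820e-4/0.33 = 0.001763 m/d → t_B = 230/0.001763 = 130400 d
Zone C: v = q/n = 5.820e-4/0.12 = 0.004850 m/d → t_C = 504/0.004850 = 103900 d
Total t = 187500 + 130400 + 103900 = 421900 d
   = 421900 / 365 = 1160 yr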